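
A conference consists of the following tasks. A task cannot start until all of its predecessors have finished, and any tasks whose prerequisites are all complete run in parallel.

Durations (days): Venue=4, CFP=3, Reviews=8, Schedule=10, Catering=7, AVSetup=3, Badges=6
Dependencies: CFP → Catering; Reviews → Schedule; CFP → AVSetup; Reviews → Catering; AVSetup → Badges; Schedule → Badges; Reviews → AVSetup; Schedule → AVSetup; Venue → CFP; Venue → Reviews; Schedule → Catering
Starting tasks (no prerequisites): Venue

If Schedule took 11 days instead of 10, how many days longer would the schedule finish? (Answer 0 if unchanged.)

1

Actual critical path: Venue→Reviews→Schedule→AVSetup→Badges = 4+8+10+3+6 = 31 ⇒ 31 days.
Schedule lies on that path, so at 11 days the path becomes 32 days.
The critical path is still Venue→Reviews→Schedule→AVSetup→Badges; finish is now 32 days.
Change in finish: 32 − 31 = +1 days.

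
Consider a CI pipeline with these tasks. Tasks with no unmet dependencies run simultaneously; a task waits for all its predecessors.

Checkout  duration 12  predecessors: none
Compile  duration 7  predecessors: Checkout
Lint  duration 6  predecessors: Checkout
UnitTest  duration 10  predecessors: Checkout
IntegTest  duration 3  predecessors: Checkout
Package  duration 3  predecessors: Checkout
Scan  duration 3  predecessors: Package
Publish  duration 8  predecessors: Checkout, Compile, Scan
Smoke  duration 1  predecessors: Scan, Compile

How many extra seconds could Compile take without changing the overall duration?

Checkout→Compile→Publish = 12+7+8 = 27 sets the makespan at 27 seconds.
Longest path through Compile: 27 seconds (earliest finish 19, latest finish 19).
Float = 27 − 27 = 0.

0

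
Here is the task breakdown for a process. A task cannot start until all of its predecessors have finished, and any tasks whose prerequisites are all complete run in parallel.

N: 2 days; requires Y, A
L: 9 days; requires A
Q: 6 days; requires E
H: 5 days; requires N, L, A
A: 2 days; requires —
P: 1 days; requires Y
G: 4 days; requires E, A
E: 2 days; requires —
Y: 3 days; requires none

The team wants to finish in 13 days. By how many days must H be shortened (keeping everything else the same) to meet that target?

Current finish: 16 days; target: 13.
H is on every critical path, so each day cut from H cuts the finish by one (this holds down to a finish of 12).
Need 16 − 13 = 3 days off H → H becomes 2 days, finish becomes 13.

3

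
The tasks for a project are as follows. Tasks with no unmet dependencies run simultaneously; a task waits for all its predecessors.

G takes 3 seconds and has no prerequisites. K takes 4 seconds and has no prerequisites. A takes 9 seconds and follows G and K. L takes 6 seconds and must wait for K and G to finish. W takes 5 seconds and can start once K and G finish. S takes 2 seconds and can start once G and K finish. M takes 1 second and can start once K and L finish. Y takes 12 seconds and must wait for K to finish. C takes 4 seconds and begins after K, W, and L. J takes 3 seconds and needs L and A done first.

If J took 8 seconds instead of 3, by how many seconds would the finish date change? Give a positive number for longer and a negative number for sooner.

Critical path before the change: K→A→J = 4+9+3 = 16 giving 16 seconds.
J is on the critical path; changing it to 8 makes that path 21 seconds.
No other chain overtakes it, so the finish is 21 seconds.
Change in finish: 21 − 16 = +5 seconds.

5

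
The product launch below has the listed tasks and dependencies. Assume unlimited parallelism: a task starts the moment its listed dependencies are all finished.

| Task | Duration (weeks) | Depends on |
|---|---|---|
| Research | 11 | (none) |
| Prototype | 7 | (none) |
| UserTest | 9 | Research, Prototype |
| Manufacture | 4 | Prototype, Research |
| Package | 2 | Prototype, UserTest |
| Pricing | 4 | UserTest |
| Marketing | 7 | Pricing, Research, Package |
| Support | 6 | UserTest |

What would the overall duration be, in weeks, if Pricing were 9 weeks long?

Baseline: Research→UserTest→Pricing→Marketing = 11+9+4+7 = 31 → 31 weeks.
Pricing lies on that path, so at 9 weeks the path becomes 36 weeks.
The critical path is still Research→UserTest→Pricing→Marketing; finish is now 36 weeks.

36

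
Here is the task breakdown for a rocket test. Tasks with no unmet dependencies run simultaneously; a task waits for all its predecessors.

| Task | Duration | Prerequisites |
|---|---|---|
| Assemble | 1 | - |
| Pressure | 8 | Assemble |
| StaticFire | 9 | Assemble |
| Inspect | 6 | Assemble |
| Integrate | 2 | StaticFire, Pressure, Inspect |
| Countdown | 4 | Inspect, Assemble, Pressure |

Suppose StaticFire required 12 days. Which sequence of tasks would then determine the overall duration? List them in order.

Baseline: Assemble→Pressure→Countdown = 1+8+4 = 13 → 13 days.
StaticFire has 1 day of float (longest path through it is 12).
Now Assemble→StaticFire→Integrate = 1+12+2 = 15 is longest, so the finish becomes 15 days.

Assemble, StaticFire, Integrate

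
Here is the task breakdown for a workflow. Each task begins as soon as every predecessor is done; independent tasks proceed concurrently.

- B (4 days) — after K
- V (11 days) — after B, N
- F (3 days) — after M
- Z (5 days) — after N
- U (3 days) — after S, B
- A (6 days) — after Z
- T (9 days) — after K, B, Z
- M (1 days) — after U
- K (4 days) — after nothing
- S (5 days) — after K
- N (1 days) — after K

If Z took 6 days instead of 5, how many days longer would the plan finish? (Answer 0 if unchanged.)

Baseline: K→N→Z→T = 4+1+5+9 = 19 → 19 days.
Since Z is critical, the +1 change carries straight to that chain (now 20 days).
The critical path is still K→N→Z→T; finish is now 20 days.
Change in finish: 20 − 19 = +1 days.

1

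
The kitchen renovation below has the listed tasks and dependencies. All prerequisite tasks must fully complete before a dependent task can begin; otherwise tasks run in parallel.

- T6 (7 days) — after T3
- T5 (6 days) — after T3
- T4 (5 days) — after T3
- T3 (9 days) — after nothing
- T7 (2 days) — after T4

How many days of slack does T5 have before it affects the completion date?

The longest chain is T3→T4→T7 = 9+5+2 = 16; overall finish 16 days.
Longest path through T5: 15 days (earliest finish 15, latest finish 16).
Float = 16 − 15 = 1.

1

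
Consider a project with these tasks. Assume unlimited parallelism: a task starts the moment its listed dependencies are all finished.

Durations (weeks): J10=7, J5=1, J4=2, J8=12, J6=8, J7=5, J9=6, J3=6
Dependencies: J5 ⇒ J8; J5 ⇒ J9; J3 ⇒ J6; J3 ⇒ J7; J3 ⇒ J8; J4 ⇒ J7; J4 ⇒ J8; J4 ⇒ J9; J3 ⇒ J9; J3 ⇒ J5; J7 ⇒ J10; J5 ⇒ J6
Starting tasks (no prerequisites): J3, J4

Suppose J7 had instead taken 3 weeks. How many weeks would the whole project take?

As given, the longest chain is J3→J5→J8 = 6+1+12 = 19, so the finish is 19 weeks.
J7 has 1 week of float (longest path through it is 18).
That remains the longest chain; total 19 weeks.

19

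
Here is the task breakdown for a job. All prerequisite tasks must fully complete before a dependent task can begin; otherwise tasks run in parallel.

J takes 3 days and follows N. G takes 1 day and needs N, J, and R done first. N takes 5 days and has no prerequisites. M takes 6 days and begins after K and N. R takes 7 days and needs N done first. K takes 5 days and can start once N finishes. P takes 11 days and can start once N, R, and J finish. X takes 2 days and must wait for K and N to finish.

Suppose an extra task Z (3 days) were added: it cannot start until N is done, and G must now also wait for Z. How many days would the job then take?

Originally the job takes 23 days.
With Z inserted, G now waits for max(N, J, R, Z).
New critical path: N→R→P = 5+7+11 = 23 ⇒ 23 days.

23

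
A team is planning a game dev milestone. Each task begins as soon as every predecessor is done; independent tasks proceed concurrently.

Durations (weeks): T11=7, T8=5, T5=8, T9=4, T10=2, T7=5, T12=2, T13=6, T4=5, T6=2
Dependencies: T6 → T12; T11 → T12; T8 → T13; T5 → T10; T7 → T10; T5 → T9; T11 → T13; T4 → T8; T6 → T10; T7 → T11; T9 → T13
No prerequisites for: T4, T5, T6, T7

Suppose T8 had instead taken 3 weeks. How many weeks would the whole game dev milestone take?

18

As given, the longest chain is T5→T9→T13 = 8+4+6 = 18, so the finish is 18 weeks.
T8 is off the critical path — its longest chain is 16 weeks, giving 2 of slack.
No other chain overtakes it, so the finish is 18 weeks.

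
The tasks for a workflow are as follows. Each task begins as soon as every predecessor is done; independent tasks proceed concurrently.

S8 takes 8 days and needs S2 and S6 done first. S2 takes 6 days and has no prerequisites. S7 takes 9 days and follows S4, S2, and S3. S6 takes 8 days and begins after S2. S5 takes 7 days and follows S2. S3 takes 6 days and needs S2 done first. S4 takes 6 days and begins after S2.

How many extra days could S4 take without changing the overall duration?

Critical path: S2→S6→S8 = 6+8+8 = 22, so the finish is 22 days.
S4 finishes as early as 12 and must finish by 13.
Float = 22 − 21 = 1.

1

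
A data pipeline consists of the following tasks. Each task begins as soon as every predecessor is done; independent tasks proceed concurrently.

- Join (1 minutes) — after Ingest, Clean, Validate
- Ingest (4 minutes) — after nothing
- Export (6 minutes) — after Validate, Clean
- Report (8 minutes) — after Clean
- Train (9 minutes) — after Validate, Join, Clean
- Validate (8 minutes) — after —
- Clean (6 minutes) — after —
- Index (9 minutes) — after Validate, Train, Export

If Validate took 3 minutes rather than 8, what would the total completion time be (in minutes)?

25

As given, the longest chain is Validate→Join→Train→Index = 8+1+9+9 = 27, so the finish is 27 minutes.
Validate lies on that path, so at 3 minutes the path becomes 22 minutes.
Now Clean→Join→Train→Index = 6+1+9+9 = 25 is longest, so the finish becomes 25 minutes.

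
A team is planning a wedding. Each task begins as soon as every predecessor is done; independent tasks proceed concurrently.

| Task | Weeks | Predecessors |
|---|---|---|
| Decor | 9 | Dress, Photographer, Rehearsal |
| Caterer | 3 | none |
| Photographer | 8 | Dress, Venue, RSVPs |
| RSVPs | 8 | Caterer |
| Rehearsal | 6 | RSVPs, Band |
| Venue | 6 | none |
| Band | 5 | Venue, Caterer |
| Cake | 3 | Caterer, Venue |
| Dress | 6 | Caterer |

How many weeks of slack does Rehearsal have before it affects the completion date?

2

Caterer→RSVPs→Photographer→Decor = 3+8+8+9 = 28 sets the makespan at 28 weeks.
Longest path through Rehearsal: 26 weeks (earliest finish 17, latest finish 19).
Float = 28 − 26 = 2.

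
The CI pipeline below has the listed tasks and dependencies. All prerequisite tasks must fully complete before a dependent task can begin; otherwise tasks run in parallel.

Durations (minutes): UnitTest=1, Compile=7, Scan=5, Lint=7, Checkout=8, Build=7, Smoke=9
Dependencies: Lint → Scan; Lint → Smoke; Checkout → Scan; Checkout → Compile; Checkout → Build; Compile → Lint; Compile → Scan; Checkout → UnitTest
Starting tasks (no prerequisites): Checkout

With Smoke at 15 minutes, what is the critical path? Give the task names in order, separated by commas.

Checkout, Compile, Lint, Smoke

As given, the longest chain is Checkout→Compile→Lint→Smoke = 8+7+7+9 = 31, so the finish is 31 minutes.
Since Smoke is critical, the +6 change carries straight to that chain (now 37 minutes).
The critical path is still Checkout→Compile→Lint→Smoke; finish is now 37 minutes.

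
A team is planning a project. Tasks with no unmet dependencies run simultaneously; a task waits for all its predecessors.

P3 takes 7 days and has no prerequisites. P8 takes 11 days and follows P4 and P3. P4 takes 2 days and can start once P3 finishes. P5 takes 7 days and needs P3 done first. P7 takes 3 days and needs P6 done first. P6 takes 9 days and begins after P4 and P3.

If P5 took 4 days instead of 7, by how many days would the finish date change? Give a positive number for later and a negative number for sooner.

Critical path before the change: P3→P4→P6→P7 = 7+2+9+3 = 21 giving 21 days.
The longest path through P5 is only 14 days, so P5 has float 7.
No other chain overtakes it, so the finish is 21 days.
Change in finish: 21 − 21 = +0 days.

0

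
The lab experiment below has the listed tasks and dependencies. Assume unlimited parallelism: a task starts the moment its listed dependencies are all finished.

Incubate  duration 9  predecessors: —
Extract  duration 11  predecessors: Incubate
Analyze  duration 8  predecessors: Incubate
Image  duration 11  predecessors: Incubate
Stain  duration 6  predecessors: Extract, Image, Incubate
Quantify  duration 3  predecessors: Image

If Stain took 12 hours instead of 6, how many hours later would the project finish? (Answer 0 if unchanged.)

Baseline: Incubate→Extract→Stain = 9+11+6 = 26 → 26 hours.
Since Stain is critical, the +6 change carries straight to that chain (now 32 hours).
The critical path is still Incubate→Extract→Stain; finish is now 32 hours.
Change in finish: 32 − 26 = +6 hours.

6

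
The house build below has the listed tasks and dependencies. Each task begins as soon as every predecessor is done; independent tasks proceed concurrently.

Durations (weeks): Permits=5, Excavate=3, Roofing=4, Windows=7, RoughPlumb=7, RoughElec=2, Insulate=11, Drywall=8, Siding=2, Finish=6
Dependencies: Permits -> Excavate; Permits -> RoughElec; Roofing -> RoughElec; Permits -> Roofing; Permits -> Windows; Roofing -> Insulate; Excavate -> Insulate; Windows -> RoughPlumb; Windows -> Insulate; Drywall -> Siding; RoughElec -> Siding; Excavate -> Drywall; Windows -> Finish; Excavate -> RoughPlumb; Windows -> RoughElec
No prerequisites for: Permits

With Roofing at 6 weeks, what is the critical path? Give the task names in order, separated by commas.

Permits, Windows, Insulate

Actual critical path: Permits→Windows→Insulate = 5+7+11 = 23 ⇒ 23 weeks.
Roofing is off the critical path — its longest chain is 20 weeks, giving 3 of slack.
No other chain overtakes it, so the finish is 23 weeks.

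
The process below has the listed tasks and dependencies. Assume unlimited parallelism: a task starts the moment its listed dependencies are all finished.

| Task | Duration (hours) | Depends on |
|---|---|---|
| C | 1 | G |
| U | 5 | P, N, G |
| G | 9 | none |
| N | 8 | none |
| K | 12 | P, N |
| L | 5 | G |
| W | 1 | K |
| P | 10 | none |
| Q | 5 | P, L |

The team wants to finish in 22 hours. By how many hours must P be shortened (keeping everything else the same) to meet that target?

Current finish: 23 hours; target: 22.
P is on every critical path, so each hour cut from P cuts the finish by one (this holds down to a finish of 21).
Need 23 − 22 = 1 hour off P → P becomes 9 hours, finish becomes 22.

1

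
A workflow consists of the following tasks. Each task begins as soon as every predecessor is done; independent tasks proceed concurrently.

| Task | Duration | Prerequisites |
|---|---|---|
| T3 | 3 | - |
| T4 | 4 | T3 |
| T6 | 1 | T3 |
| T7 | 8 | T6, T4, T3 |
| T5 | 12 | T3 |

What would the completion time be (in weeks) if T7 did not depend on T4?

Before: longest chain T3→T4→T7 = 3+4+8 = 15, finish 15.
Without T4→T7, T7's earliest start moves from 7 to 4.
After: T3→T5 = 3+12 = 15 → 15 weeks.

15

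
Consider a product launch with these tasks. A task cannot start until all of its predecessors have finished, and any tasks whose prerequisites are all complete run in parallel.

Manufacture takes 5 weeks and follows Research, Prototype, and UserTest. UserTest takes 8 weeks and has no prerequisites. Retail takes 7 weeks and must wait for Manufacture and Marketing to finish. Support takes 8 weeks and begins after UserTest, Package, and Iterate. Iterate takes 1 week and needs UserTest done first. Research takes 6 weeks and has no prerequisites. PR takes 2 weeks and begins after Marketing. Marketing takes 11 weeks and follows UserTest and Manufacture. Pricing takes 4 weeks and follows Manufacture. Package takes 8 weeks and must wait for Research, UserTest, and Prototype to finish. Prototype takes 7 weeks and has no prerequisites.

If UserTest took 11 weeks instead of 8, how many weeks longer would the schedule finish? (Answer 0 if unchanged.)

Actual critical path: UserTest→Manufacture→Marketing→Retail = 8+5+11+7 = 31 ⇒ 31 weeks.
Since UserTest is critical, the +3 change carries straight to that chain (now 34 weeks).
The critical path is still UserTest→Manufacture→Marketing→Retail; finish is now 34 weeks.
Change in finish: 34 − 31 = +3 weeks.

3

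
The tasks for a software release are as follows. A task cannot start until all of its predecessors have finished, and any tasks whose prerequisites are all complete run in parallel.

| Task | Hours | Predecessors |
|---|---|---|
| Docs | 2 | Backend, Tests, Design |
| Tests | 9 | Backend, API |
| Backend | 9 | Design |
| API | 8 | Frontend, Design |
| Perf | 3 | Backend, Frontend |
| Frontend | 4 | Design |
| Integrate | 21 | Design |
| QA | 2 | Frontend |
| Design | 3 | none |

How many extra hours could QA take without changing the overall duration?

The longest chain is Design→Frontend→API→Tests→Docs = 3+4+8+9+2 = 26; overall finish 26 hours.
Longest path through QA: 9 hours (earliest finish 9, latest finish 26).
Float = 26 − 9 = 17.

17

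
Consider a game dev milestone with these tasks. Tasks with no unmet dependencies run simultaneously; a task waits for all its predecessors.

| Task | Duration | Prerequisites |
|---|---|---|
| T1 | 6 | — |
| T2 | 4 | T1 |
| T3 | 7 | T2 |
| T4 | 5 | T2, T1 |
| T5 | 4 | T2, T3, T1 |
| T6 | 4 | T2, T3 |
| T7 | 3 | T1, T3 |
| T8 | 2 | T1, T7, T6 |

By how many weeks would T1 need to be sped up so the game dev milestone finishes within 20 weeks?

Current finish: 23 weeks; target: 20.
T1 is on every critical path, so each week cut from T1 cuts the finish by one (this holds down to a finish of 18).
Need 23 − 20 = 3 weeks off T1 → T1 becomes 3 weeks, finish becomes 20.

3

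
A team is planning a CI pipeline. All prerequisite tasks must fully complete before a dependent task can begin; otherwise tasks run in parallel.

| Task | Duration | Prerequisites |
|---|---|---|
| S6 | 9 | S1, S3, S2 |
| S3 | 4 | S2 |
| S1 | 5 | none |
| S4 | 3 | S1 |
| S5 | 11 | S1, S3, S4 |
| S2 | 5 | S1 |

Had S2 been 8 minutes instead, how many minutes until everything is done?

Actual critical path: S1→S2→S3→S5 = 5+5+4+11 = 25 ⇒ 25 minutes.
Since S2 is critical, the +3 change carries straight to that chain (now 28 minutes).
No other chain overtakes it, so the finish is 28 minutes.

28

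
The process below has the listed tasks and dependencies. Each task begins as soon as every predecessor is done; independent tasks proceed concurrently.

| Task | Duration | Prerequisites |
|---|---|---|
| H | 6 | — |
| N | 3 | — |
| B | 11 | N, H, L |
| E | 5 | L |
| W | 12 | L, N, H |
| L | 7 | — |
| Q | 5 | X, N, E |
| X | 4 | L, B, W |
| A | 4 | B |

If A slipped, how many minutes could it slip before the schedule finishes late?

6

Critical path: L→W→X→Q = 7+12+4+5 = 28, so the finish is 28 minutes.
A finishes as early as 22 and must finish by 28.
So A can slip 28 − 22 = 6 minutes.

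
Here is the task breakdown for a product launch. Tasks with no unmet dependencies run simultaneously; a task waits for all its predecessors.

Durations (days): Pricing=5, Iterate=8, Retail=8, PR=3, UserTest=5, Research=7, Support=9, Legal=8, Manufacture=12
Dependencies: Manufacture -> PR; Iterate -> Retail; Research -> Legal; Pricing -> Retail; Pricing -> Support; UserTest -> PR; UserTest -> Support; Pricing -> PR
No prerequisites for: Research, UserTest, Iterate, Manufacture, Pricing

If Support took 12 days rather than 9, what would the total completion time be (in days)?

The binding path is Iterate→Retail = 8+8 = 16; finish at 16 days.
Support has 2 days of float (longest path through it is 14).
The binding chain switches to UserTest→Support = 5+12 = 17; finish 17 days.

17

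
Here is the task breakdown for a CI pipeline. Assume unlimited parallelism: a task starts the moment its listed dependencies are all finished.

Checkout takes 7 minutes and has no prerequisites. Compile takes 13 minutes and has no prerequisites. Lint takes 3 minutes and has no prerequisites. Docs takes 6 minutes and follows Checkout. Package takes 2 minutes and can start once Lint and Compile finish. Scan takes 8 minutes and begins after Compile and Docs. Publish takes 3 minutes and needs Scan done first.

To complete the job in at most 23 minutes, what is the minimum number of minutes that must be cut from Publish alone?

1

Current finish: 24 minutes; target: 23.
Publish is on every critical path, so each minute cut from Publish cuts the finish by one (this holds down to a finish of 22).
Need 24 − 23 = 1 minute off Publish → Publish becomes 2 minutes, finish becomes 23.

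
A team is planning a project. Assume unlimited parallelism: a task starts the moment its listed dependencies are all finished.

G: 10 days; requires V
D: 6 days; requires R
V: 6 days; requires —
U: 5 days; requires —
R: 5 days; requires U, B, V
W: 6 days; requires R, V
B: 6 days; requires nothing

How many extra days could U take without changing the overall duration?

1

Critical path: B→R→D = 6+5+6 = 17, so the finish is 17 days.
The longest chain containing U totals 16 days.
So U can slip 6 − 5 = 1 day.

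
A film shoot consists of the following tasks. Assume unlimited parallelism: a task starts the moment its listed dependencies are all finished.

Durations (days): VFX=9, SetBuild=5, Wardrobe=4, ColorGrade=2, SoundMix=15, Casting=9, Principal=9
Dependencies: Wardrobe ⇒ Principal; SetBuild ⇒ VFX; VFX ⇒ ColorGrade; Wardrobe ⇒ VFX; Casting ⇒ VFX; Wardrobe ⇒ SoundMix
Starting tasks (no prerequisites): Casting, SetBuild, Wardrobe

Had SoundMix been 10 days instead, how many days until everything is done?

20

Actual critical path: Casting→VFX→ColorGrade = 9+9+2 = 20 ⇒ 20 days.
SoundMix has 1 day of float (longest path through it is 19).
The critical path is still Casting→VFX→ColorGrade; finish is now 20 days.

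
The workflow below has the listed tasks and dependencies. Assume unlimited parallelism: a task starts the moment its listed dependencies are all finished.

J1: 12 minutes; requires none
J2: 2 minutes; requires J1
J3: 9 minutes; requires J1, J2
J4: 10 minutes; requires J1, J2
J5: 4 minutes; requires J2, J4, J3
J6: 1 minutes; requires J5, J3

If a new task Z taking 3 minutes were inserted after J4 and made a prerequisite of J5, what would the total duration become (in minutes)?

Originally the schedule takes 29 minutes.
With Z inserted, J5 now waits for max(J2, J4, J3, Z).
New critical path: J1→J2→J4→Z→J5→J6 = 12+2+10+3+4+1 = 32 ⇒ 32 minutes.

32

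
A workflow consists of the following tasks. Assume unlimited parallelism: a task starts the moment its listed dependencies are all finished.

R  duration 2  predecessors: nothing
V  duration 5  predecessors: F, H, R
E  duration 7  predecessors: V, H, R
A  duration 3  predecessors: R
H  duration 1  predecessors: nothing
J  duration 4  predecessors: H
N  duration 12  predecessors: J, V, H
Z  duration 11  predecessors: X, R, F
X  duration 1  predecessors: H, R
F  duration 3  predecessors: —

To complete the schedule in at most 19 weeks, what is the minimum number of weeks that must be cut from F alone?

Current finish: 20 weeks; target: 19.
F is on every critical path, so each week cut from F cuts the finish by one (this holds down to a finish of 19).
Need 20 − 19 = 1 week off F → F becomes 2 weeks, finish becomes 19.

1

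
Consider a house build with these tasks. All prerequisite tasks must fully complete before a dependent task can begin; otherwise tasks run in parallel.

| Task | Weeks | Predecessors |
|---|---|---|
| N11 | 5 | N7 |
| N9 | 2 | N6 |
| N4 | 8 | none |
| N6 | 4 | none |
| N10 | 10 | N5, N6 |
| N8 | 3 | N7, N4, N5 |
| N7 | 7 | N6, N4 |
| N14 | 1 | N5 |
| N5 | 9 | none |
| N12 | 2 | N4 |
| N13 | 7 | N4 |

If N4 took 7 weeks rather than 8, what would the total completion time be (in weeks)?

19

The binding path is N4→N7→N11 = 8+7+5 = 20; finish at 20 weeks.
N4 lies on that path, so at 7 weeks the path becomes 19 weeks.
The critical path is still N4→N7→N11; finish is now 19 weeks.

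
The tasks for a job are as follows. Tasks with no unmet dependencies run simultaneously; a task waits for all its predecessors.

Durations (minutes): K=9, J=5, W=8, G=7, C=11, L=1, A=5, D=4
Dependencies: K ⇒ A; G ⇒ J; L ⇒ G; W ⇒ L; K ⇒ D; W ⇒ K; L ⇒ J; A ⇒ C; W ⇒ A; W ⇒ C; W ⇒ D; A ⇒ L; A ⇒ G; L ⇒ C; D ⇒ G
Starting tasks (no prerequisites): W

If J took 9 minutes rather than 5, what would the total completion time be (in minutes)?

As given, the longest chain is W→K→A→L→G→J = 8+9+5+1+7+5 = 35, so the finish is 35 minutes.
Since J is critical, the +4 change carries straight to that chain (now 39 minutes).
No other chain overtakes it, so the finish is 39 minutes.

39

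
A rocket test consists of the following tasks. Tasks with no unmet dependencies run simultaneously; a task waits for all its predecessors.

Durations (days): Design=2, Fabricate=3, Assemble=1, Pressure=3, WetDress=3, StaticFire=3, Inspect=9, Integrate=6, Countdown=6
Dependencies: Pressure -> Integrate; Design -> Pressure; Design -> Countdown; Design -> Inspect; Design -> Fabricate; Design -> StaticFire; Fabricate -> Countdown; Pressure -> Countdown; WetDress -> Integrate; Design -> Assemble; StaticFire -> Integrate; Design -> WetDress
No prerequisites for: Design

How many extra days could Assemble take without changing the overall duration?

8

Design→Fabricate→Countdown = 2+3+6 = 11 sets the makespan at 11 days.
The longest chain containing Assemble totals 3 days.
Float = 11 − 3 = 8.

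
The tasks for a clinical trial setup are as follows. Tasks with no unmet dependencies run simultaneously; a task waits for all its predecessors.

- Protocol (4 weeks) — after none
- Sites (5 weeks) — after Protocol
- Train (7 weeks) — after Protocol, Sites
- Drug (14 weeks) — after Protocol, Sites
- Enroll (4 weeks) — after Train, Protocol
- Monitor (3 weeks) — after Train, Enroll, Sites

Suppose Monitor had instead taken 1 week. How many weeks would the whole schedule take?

Baseline: Protocol→Sites→Train→Enroll→Monitor = 4+5+7+4+3 = 23 → 23 weeks.
Monitor is on the critical path; changing it to 1 makes that path 21 weeks.
The binding chain switches to Protocol→Sites→Drug = 4+5+14 = 23; finish 23 weeks.

23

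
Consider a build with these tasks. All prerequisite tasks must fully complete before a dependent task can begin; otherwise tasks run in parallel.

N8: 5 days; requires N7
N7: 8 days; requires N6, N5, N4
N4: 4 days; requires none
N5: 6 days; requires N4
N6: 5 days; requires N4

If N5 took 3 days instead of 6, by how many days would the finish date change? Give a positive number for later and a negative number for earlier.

-1

Actual critical path: N4→N5→N7→N8 = 4+6+8+5 = 23 ⇒ 23 days.
N5 is on the critical path; changing it to 3 makes that path 20 days.
The binding chain switches to N4→N6→N7→N8 = 4+5+8+5 = 22; finish 22 days.
Change in finish: 22 − 23 = -1 days.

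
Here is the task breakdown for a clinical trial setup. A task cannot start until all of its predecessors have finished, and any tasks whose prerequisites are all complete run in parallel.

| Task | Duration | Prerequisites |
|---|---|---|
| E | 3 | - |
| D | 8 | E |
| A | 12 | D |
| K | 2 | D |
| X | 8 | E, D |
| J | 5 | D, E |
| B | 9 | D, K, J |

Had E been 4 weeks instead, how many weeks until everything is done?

26

Actual critical path: E→D→J→B = 3+8+5+9 = 25 ⇒ 25 weeks.
Since E is critical, the +1 change carries straight to that chain (now 26 weeks).
No other chain overtakes it, so the finish is 26 weeks.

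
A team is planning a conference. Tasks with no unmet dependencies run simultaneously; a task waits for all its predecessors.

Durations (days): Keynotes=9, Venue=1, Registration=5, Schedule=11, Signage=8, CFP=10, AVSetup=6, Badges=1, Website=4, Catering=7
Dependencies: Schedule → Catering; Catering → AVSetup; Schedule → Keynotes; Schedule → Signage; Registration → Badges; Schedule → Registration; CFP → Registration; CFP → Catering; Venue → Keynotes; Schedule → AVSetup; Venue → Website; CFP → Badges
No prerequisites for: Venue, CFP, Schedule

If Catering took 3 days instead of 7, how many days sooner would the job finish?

4

The binding path is Schedule→Catering→AVSetup = 11+7+6 = 24; finish at 24 days.
Since Catering is critical, the -4 change carries straight to that chain (now 20 days).
The binding chain switches to Schedule→Keynotes = 11+9 = 20; finish 20 days.
Change in finish: 20 − 24 = -4 days.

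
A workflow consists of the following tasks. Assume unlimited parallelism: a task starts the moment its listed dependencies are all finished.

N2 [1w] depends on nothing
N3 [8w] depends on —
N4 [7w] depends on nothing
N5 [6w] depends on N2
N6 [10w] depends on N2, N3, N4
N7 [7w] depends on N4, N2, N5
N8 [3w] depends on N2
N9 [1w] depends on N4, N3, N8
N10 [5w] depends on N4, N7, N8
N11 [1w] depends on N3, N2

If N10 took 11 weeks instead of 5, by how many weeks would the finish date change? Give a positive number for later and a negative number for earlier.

The binding path is N2→N5→N7→N10 = 1+6+7+5 = 19; finish at 19 weeks.
N10 lies on that path, so at 11 weeks the path becomes 25 weeks.
That remains the longest chain; total 25 weeks.
Change in finish: 25 − 19 = +6 weeks.

6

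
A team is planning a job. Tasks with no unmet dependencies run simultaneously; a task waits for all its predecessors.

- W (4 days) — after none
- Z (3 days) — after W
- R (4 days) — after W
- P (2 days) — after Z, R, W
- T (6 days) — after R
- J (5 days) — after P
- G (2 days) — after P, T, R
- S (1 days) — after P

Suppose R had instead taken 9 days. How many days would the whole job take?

Baseline: W→R→T→G = 4+4+6+2 = 16 → 16 days.
Since R is critical, the +5 change carries straight to that chain (now 21 days).
The critical path is still W→R→T→G; finish is now 21 days.

21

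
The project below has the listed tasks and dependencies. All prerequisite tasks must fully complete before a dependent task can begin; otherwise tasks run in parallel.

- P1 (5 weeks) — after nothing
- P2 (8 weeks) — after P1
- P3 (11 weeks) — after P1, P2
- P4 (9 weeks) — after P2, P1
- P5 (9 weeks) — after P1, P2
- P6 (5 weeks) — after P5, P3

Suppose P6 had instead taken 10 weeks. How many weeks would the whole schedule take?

As given, the longest chain is P1→P2→P3→P6 = 5+8+11+5 = 29, so the finish is 29 weeks.
P6 lies on that path, so at 10 weeks the path becomes 34 weeks.
The critical path is still P1→P2→P3→P6; finish is now 34 weeks.

34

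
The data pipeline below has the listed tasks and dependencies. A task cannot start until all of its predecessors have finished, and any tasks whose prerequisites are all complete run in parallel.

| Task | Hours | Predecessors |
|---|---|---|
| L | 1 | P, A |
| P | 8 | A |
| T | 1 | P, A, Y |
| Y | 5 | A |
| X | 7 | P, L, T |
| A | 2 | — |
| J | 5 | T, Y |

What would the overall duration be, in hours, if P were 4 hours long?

Baseline: A→P→T→X = 2+8+1+7 = 18 → 18 hours.
P is on the critical path; changing it to 4 makes that path 14 hours.
New critical path: A→Y→T→X = 2+5+1+7 = 15 ⇒ 15 hours.

15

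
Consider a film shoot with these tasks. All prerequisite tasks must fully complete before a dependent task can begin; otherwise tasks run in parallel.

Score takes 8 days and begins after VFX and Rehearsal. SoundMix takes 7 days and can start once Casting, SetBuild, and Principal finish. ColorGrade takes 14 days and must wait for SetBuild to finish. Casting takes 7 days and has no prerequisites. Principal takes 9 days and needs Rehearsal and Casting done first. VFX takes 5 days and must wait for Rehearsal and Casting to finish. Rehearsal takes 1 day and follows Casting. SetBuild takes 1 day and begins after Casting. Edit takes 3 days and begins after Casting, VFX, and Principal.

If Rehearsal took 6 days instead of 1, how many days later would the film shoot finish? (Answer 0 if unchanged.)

The binding path is Casting→Rehearsal→Principal→SoundMix = 7+1+9+7 = 24; finish at 24 days.
Since Rehearsal is critical, the +5 change carries straight to that chain (now 29 days).
The critical path is still Casting→Rehearsal→Principal→SoundMix; finish is now 29 days.
Change in finish: 29 − 24 = +5 days.

5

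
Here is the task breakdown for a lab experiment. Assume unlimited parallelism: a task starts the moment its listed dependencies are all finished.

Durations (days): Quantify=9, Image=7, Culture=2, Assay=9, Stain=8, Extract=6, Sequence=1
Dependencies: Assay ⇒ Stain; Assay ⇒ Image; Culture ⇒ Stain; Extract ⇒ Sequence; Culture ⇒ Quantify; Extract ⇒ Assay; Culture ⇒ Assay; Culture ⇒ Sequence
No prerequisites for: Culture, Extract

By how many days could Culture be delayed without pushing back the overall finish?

4

Extract→Assay→Stain = 6+9+8 = 23 sets the makespan at 23 days.
Culture finishes as early as 2 and must finish by 6.
Slack of Culture = 4 − 0 = 4 days.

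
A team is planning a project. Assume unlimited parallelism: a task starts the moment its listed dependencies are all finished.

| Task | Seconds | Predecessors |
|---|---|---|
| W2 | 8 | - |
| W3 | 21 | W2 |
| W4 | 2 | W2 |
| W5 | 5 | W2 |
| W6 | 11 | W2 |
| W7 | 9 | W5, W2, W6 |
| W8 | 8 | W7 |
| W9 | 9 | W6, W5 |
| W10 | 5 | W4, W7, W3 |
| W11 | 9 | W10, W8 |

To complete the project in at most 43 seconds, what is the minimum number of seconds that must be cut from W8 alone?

Current finish: 45 seconds; target: 43.
W8 is on every critical path, so each second cut from W8 cuts the finish by one (this holds down to a finish of 43).
Need 45 − 43 = 2 seconds off W8 → W8 becomes 6 seconds, finish becomes 43.

2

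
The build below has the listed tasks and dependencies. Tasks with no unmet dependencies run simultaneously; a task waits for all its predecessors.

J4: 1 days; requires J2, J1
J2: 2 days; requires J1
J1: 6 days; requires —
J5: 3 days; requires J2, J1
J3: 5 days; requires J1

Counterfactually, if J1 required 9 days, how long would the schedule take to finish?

Actual critical path: J1→J2→J5 = 6+2+3 = 11 ⇒ 11 days.
J1 is on the critical path; changing it to 9 makes that path 14 days.
That remains the longest chain; total 14 days.

14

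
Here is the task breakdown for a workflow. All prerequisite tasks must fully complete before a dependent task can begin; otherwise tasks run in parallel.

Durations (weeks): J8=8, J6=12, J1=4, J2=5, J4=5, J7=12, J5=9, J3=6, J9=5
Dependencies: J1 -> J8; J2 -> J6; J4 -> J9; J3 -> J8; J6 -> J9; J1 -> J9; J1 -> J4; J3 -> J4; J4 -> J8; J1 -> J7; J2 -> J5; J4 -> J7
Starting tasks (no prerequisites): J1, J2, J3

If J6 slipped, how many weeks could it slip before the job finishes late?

1

J3→J4→J7 = 6+5+12 = 23 sets the makespan at 23 weeks.
J6 finishes as early as 17 and must finish by 18.
Float = 23 − 22 = 1.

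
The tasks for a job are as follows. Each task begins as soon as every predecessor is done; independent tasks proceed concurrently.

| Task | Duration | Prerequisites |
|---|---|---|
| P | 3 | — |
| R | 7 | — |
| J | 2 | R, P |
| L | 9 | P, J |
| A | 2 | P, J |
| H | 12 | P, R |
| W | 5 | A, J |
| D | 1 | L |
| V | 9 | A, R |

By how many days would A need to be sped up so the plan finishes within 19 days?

1

Current finish: 20 days; target: 19.
A is on every critical path, so each day cut from A cuts the finish by one (this holds down to a finish of 19).
Need 20 − 19 = 1 day off A → A becomes 1 day, finish becomes 19.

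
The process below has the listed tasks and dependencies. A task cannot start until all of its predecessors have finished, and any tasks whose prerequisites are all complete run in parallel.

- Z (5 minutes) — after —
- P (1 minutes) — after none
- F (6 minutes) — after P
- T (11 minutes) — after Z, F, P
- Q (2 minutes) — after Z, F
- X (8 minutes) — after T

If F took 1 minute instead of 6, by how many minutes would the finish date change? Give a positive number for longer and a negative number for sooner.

As given, the longest chain is P→F→T→X = 1+6+11+8 = 26, so the finish is 26 minutes.
Since F is critical, the -5 change carries straight to that chain (now 21 minutes).
The binding chain switches to Z→T→X = 5+11+8 = 24; finish 24 minutes.
Change in finish: 24 − 26 = -2 minutes.

-2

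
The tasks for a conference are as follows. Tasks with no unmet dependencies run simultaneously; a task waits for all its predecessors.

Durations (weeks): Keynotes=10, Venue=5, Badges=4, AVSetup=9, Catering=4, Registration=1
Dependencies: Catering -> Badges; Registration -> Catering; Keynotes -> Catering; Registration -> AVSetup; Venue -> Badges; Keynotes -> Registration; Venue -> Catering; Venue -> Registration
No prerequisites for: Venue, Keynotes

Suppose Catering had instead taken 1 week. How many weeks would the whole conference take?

The binding path is Keynotes→Registration→AVSetup = 10+1+9 = 20; finish at 20 weeks.
Catering is off the critical path — its longest chain is 19 weeks, giving 1 of slack.
That remains the longest chain; total 20 weeks.

20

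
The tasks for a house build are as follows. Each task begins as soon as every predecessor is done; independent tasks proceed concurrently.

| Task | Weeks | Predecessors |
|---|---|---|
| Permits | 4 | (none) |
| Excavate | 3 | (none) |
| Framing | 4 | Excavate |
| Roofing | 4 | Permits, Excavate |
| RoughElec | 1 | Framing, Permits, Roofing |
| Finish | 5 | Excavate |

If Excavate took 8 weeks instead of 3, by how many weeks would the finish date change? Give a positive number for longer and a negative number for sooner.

Critical path before the change: Permits→Roofing→RoughElec = 4+4+1 = 9 giving 9 weeks.
Excavate has 1 week of float (longest path through it is 8).
Now Excavate→Framing→RoughElec = 8+4+1 = 13 is longest, so the finish becomes 13 weeks.
Change in finish: 13 − 9 = +4 weeks.

4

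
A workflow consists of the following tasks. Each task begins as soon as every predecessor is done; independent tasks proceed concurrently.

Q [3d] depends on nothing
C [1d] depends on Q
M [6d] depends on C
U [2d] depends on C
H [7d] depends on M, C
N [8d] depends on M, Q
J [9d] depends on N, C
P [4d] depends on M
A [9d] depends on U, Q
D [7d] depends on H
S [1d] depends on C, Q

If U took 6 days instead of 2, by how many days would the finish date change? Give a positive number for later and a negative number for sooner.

Baseline: Q→C→M→N→J = 3+1+6+8+9 = 27 → 27 days.
The longest path through U is only 15 days, so U has float 12.
No other chain overtakes it, so the finish is 27 days.
Change in finish: 27 − 27 = +0 days.

0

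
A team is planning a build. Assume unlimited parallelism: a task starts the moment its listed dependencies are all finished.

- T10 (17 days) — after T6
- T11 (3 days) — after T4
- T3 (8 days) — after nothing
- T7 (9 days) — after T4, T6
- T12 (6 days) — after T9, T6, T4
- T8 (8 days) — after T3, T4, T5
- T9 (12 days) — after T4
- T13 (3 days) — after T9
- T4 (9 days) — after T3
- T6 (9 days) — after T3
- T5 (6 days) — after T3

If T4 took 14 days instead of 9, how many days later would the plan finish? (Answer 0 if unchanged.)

5

Actual critical path: T3→T4→T9→T12 = 8+9+12+6 = 35 ⇒ 35 days.
Since T4 is critical, the +5 change carries straight to that chain (now 40 days).
That remains the longest chain; total 40 days.
Change in finish: 40 − 35 = +5 days.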